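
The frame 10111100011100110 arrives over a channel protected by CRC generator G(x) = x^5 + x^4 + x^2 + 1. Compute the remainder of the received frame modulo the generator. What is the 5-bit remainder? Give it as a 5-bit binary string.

Modulo-2 division of 10111100011100110 by 110101:
  pos 0: 101111 XOR 110101 = 011010
  pos 1: 110100 XOR 110101 = 000001
  pos 6: 100111 XOR 110101 = 010010
  pos 7: 100100 XOR 110101 = 010001
  pos 8: 100010 XOR 110101 = 010111
  pos 9: 101111 XOR 110101 = 011010
  pos 10: 110101 XOR 110101 = 000000
Remainder = 00000 (zero — the frame passes the CRC check).

00000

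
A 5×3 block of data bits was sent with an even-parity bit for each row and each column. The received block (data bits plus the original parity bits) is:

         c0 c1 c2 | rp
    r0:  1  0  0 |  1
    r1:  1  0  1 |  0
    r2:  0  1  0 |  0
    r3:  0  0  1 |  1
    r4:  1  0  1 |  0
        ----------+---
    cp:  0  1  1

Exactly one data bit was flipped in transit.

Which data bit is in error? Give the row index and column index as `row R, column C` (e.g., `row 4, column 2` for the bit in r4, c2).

row 2, column 0

Recompute each row's even parity and compare to rp:
  r0: data parity 1, sent rp 1 → ok
  r1: data parity 0, sent rp 0 → ok
  r2: data parity 1, sent rp 0 → mismatch
  r3: data parity 1, sent rp 1 → ok
  r4: data parity 0, sent rp 0 → ok
Recompute each column's even parity and compare to cp:
  c0: data parity 1, sent cp 0 → mismatch
  c1: data parity 1, sent cp 1 → ok
  c2: data parity 1, sent cp 1 → ok
Exactly one row (r2) and one column (c0) fail → the flipped bit is at their intersection.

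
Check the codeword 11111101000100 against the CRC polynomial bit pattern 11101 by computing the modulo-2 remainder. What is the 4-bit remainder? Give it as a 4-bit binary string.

Modulo-2 division of 11111101000100 by 11101:
  pos 0: 11111 XOR 11101 = 00010
  pos 3: 10101 XOR 11101 = 01000
  pos 4: 10000 XOR 11101 = 01101
  pos 5: 11010 XOR 11101 = 00111
  pos 7: 11101 XOR 11101 = 00000
Remainder = 0000 (zero — the frame passes the CRC check).

0000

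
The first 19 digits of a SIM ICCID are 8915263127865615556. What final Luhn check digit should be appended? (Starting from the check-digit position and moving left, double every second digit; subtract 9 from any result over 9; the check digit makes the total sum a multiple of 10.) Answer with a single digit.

Partial digits right→left: 6 5 5 5 1 6 5 6 8 7 2 1 3 6 2 5 1 9 8
Double every second digit counting from the check-digit position (so the 1st, 3rd, 5th, ... of the partial from the right).
  doubled (with −9 where >9): 3 1 2 1 7 4 6 4 2 7 → sum 37
  kept as-is: 5 5 6 6 7 1 6 5 9 → sum 50
Total = 37 + 50 = 87.
Check digit = (10 − (87 mod 10)) mod 10 = 3.

3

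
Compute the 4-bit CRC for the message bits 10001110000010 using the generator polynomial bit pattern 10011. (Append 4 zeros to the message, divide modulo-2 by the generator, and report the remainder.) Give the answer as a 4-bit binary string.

1110

Append 4 zeros: 100011100000100000. Divide by 10011 (XOR where the leading bit is 1):
  pos 0: 10001 XOR 10011 = 00010
  pos 3: 10110 XOR 10011 = 00101
  pos 5: 10100 XOR 10011 = 00111
  pos 7: 11100 XOR 10011 = 01111
  pos 8: 11111 XOR 10011 = 01100
  pos 9: 11000 XOR 10011 = 01011
  pos 10: 10110 XOR 10011 = 00101
  pos 12: 10100 XOR 10011 = 00111
Remainder (last 4 bits) = 1110. This is the CRC / FCS.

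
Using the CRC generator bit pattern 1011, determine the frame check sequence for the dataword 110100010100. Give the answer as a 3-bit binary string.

100

Append 3 zeros: 110100010100000. Divide by 1011 (XOR where the leading bit is 1):
  pos 0: 1101 XOR 1011 = 0110
  pos 1: 1100 XOR 1011 = 0111
  pos 2: 1110 XOR 1011 = 0101
  pos 3: 1010 XOR 1011 = 0001
  pos 6: 1101 XOR 1011 = 0110
  pos 7: 1100 XOR 1011 = 0111
  pos 8: 1110 XOR 1011 = 0101
  pos 9: 1010 XOR 1011 = 0001
Remainder (last 3 bits) = 100. This is the CRC / FCS.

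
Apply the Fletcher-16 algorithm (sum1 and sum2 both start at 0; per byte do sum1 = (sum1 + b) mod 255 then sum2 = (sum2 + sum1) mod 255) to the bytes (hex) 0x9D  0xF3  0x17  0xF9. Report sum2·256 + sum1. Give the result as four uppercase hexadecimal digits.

7AA2

Running sums (mod 255):
  after byte 0 (0x9D): sum1=157, sum2=157
  after byte 1 (0xF3): sum1=145, sum2=47
  after byte 2 (0x17): sum1=168, sum2=215
  after byte 3 (0xF9): sum1=162, sum2=122
Checksum = sum2·256 + sum1 = 122·256 + 162 = 31394 = 0x7AA2.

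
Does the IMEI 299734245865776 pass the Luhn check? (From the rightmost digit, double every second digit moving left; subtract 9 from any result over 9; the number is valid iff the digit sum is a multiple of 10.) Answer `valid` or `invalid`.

From the right, keep odd positions and double even positions (subtract 9 from any doubled value over 9):
  doubled (positions 2,4,...): 5 1 7 8 8 5 9 → sum 43
  kept (positions 1,3,...): 6 7 6 5 2 3 9 2 → sum 40
Total = 83.
83 mod 10 = 3, so the number is invalid.

invalid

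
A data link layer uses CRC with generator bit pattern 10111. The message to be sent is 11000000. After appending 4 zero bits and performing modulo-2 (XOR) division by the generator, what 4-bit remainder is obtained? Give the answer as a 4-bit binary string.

1111

Append 4 zeros: 110000000000. Divide by 10111 (XOR where the leading bit is 1):
  pos 0: 11000 XOR 10111 = 01111
  pos 1: 11110 XOR 10111 = 01001
  pos 2: 10010 XOR 10111 = 00101
  pos 4: 10100 XOR 10111 = 00011
  pos 7: 11000 XOR 10111 = 01111
Remainder (last 4 bits) = 1111. This is the CRC / FCS.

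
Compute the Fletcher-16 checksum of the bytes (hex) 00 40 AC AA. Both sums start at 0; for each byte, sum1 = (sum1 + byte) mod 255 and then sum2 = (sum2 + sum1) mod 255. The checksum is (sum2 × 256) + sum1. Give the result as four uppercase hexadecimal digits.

C497

Running sums (mod 255):
  after byte 0 (00): sum1=0, sum2=0
  after byte 1 (40): sum1=64, sum2=64
  after byte 2 (AC): sum1=236, sum2=45
  after byte 3 (AA): sum1=151, sum2=196
Checksum = sum2·256 + sum1 = 196·256 + 151 = 50327 = 0xC497.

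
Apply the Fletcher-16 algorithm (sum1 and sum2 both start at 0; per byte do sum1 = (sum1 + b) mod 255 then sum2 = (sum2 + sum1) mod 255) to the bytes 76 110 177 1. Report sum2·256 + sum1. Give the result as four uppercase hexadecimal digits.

Running sums (mod 255):
  after byte 0 (76): sum1=76, sum2=76
  after byte 1 (110): sum1=186, sum2=7
  after byte 2 (177): sum1=108, sum2=115
  after byte 3 (1): sum1=109, sum2=224
Checksum = sum2·256 + sum1 = 224·256 + 109 = 57453 = 0xE06D.

E06D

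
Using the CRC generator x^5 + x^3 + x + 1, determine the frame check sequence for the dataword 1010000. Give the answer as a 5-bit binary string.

Append 5 zeros: 101000000000. Divide by 101011 (XOR where the leading bit is 1):
  pos 0: 101000 XOR 101011 = 000011
  pos 4: 110000 XOR 101011 = 011011
  pos 5: 110110 XOR 101011 = 011101
  pos 6: 111010 XOR 101011 = 010001
Remainder (last 5 bits) = 10001. This is the CRC / FCS.

10001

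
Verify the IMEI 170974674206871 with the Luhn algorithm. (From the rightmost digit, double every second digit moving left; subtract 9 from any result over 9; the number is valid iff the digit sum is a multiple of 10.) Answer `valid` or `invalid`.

invalid

From the right, keep odd positions and double even positions (subtract 9 from any doubled value over 9):
  doubled (positions 2,4,...): 5 3 4 5 8 9 5 → sum 39
  kept (positions 1,3,...): 1 8 0 4 6 7 0 1 → sum 27
Total = 66.
66 mod 10 = 6, so the number is invalid.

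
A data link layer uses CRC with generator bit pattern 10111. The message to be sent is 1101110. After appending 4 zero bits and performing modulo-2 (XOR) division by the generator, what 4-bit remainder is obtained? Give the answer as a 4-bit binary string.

1000

Append 4 zeros: 11011100000. Divide by 10111 (XOR where the leading bit is 1):
  pos 0: 11011 XOR 10111 = 01100
  pos 1: 11001 XOR 10111 = 01110
  pos 2: 11100 XOR 10111 = 01011
  pos 3: 10110 XOR 10111 = 00001
Remainder (last 4 bits) = 1000. This is the CRC / FCS.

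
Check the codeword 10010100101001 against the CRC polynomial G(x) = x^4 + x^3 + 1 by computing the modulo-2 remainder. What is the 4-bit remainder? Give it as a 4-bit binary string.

Modulo-2 division of 10010100101001 by 11001:
  pos 0: 10010 XOR 11001 = 01011
  pos 1: 10111 XOR 11001 = 01110
  pos 2: 11100 XOR 11001 = 00101
  pos 4: 10101 XOR 11001 = 01100
  pos 5: 11000 XOR 11001 = 00001
  pos 9: 11001 XOR 11001 = 00000
Remainder = 0000 (zero — the frame passes the CRC check).

0000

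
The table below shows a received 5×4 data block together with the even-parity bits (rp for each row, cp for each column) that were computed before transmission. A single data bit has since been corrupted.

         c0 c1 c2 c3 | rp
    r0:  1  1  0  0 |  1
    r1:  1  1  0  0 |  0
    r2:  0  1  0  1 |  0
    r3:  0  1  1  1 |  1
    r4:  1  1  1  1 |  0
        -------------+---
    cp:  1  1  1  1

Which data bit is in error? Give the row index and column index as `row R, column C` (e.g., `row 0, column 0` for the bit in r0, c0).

row 0, column 2

Recompute each row's even parity and compare to rp:
  r0: data parity 0, sent rp 1 → mismatch
  r1: data parity 0, sent rp 0 → ok
  r2: data parity 0, sent rp 0 → ok
  r3: data parity 1, sent rp 1 → ok
  r4: data parity 0, sent rp 0 → ok
Recompute each column's even parity and compare to cp:
  c0: data parity 1, sent cp 1 → ok
  c1: data parity 1, sent cp 1 → ok
  c2: data parity 0, sent cp 1 → mismatch
  c3: data parity 1, sent cp 1 → ok
Exactly one row (r0) and one column (c2) fail → the flipped bit is at their intersection.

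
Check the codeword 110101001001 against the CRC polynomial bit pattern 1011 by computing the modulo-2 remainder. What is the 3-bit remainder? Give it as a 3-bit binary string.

000

Modulo-2 division of 110101001001 by 1011:
  pos 0: 1101 XOR 1011 = 0110
  pos 1: 1100 XOR 1011 = 0111
  pos 2: 1111 XOR 1011 = 0100
  pos 3: 1000 XOR 1011 = 0011
  pos 5: 1101 XOR 1011 = 0110
  pos 6: 1100 XOR 1011 = 0111
  pos 7: 1110 XOR 1011 = 0101
  pos 8: 1011 XOR 1011 = 0000
Remainder = 000 (zero — the frame passes the CRC check).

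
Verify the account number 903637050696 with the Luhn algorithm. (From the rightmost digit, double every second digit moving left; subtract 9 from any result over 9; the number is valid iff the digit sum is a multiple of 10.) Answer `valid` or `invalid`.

From the right, keep odd positions and double even positions (subtract 9 from any doubled value over 9):
  doubled (positions 2,4,...): 9 0 0 6 6 9 → sum 30
  kept (positions 1,3,...): 6 6 5 7 6 0 → sum 30
Total = 60.
60 mod 10 = 0, so the number is valid.

valid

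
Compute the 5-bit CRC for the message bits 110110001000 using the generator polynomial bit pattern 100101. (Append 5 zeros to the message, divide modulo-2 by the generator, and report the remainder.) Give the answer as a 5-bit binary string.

11011

Append 5 zeros: 11011000100000000. Divide by 100101 (XOR where the leading bit is 1):
  pos 0: 110110 XOR 100101 = 010011
  pos 1: 100110 XOR 100101 = 000011
  pos 5: 110100 XOR 100101 = 010001
  pos 6: 100010 XOR 100101 = 000111
  pos 9: 111000 XOR 100101 = 011101
  pos 10: 111010 XOR 100101 = 011111
  pos 11: 111110 XOR 100101 = 011011
Remainder (last 5 bits) = 11011. This is the CRC / FCS.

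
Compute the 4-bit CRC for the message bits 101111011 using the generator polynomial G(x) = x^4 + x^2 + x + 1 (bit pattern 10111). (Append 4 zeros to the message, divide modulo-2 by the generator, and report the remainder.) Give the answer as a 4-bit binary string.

Append 4 zeros: 1011110110000. Divide by 10111 (XOR where the leading bit is 1):
  pos 0: 10111 XOR 10111 = 00000
  pos 5: 10110 XOR 10111 = 00001
Remainder (last 4 bits) = 1000. This is the CRC / FCS.

1000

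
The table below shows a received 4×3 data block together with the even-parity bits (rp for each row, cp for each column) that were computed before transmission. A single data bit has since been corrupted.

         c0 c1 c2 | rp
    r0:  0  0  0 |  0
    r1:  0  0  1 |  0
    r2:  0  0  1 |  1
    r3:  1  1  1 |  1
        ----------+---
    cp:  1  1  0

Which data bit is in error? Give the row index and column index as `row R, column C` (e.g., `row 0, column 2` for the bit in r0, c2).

Recompute each row's even parity and compare to rp:
  r0: data parity 0, sent rp 0 → ok
  r1: data parity 1, sent rp 0 → mismatch
  r2: data parity 1, sent rp 1 → ok
  r3: data parity 1, sent rp 1 → ok
Recompute each column's even parity and compare to cp:
  c0: data parity 1, sent cp 1 → ok
  c1: data parity 1, sent cp 1 → ok
  c2: data parity 1, sent cp 0 → mismatch
Exactly one row (r1) and one column (c2) fail → the flipped bit is at their intersection.

row 1, column 2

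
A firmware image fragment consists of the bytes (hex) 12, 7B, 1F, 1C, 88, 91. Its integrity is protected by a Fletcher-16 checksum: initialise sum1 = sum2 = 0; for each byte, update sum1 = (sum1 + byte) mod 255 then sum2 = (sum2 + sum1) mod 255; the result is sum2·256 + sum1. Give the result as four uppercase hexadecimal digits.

Running sums (mod 255):
  after byte 0 (12): sum1=18, sum2=18
  after byte 1 (7B): sum1=141, sum2=159
  after byte 2 (1F): sum1=172, sum2=76
  after byte 3 (1C): sum1=200, sum2=21
  after byte 4 (88): sum1=81, sum2=102
  after byte 5 (91): sum1=226, sum2=73
Checksum = sum2·256 + sum1 = 73·256 + 226 = 18914 = 0x49E2.

49E2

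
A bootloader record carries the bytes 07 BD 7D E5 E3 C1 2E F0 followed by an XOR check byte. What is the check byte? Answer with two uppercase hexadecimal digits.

DE

XOR the bytes together:
  start with 0x07
  0x07 ⊕ 0xBD = 0xBA
  0xBA ⊕ 0x7D = 0xC7
  0xC7 ⊕ 0xE5 = 0x22
  0x22 ⊕ 0xE3 = 0xC1
  0xC1 ⊕ 0xC1 = 0x00
  0x00 ⊕ 0x2E = 0x2E
  0x2E ⊕ 0xF0 = 0xDE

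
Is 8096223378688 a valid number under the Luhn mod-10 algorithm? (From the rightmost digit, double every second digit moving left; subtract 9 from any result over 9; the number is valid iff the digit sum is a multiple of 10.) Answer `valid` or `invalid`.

From the right, keep odd positions and double even positions (subtract 9 from any doubled value over 9):
  doubled (positions 2,4,...): 7 7 6 4 3 0 → sum 27
  kept (positions 1,3,...): 8 6 7 3 2 9 8 → sum 43
Total = 70.
70 mod 10 = 0, so the number is valid.

valid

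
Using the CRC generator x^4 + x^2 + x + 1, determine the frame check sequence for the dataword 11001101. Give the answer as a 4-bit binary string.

0010

Append 4 zeros: 110011010000. Divide by 10111 (XOR where the leading bit is 1):
  pos 0: 11001 XOR 10111 = 01110
  pos 1: 11101 XOR 10111 = 01010
  pos 2: 10100 XOR 10111 = 00011
  pos 5: 11100 XOR 10111 = 01011
  pos 6: 10110 XOR 10111 = 00001
Remainder (last 4 bits) = 0010. This is the CRC / FCS.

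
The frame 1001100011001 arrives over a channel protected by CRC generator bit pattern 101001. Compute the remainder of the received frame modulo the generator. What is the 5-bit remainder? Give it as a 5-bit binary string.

00000

Modulo-2 division of 1001100011001 by 101001:
  pos 0: 100110 XOR 101001 = 001111
  pos 2: 111100 XOR 101001 = 010101
  pos 3: 101011 XOR 101001 = 000010
  pos 7: 101001 XOR 101001 = 000000
Remainder = 00000 (zero — the frame passes the CRC check).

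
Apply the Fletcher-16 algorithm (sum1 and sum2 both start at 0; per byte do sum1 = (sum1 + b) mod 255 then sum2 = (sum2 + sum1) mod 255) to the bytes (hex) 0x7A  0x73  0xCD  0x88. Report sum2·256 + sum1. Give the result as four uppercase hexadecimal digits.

6844

Running sums (mod 255):
  after byte 0 (0x7A): sum1=122, sum2=122
  after byte 1 (0x73): sum1=237, sum2=104
  after byte 2 (0xCD): sum1=187, sum2=36
  after byte 3 (0x88): sum1=68, sum2=104
Checksum = sum2·256 + sum1 = 104·256 + 68 = 26692 = 0x6844.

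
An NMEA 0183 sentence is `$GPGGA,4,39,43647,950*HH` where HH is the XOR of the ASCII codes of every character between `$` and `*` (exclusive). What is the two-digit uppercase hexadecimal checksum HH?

66

XOR the ASCII codes of the payload characters:
  'G' = 0x47 → acc = 0x47
  'P' = 0x50 → acc = 0x17
  'G' = 0x47 → acc = 0x50
  'G' = 0x47 → acc = 0x17
  'A' = 0x41 → acc = 0x56
  ',' = 0x2C → acc = 0x7A
  '4' = 0x34 → acc = 0x4E
  ',' = 0x2C → acc = 0x62
  '3' = 0x33 → acc = 0x51
  '9' = 0x39 → acc = 0x68
  ',' = 0x2C → acc = 0x44
  '4' = 0x34 → acc = 0x70
  '3' = 0x33 → acc = 0x43
  '6' = 0x36 → acc = 0x75
  '4' = 0x34 → acc = 0x41
  '7' = 0x37 → acc = 0x76
  ',' = 0x2C → acc = 0x5A
  '9' = 0x39 → acc = 0x63
  '5' = 0x35 → acc = 0x56
  '0' = 0x30 → acc = 0x66
Checksum = 0x66.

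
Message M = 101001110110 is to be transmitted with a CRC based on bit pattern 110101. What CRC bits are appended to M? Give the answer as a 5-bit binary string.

Append 5 zeros: 10100111011000000. Divide by 110101 (XOR where the leading bit is 1):
  pos 0: 101001 XOR 110101 = 011100
  pos 1: 111001 XOR 110101 = 001100
  pos 3: 110010 XOR 110101 = 000111
  pos 6: 111110 XOR 110101 = 001011
  pos 8: 101100 XOR 110101 = 011001
  pos 9: 110010 XOR 110101 = 000111
Remainder (last 5 bits) = 11100. This is the CRC / FCS.

11100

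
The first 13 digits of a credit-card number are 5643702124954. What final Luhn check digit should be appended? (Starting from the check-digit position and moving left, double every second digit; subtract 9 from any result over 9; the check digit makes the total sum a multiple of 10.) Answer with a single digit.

Partial digits right→left: 4 5 9 4 2 1 2 0 7 3 4 6 5
Double every second digit counting from the check-digit position (so the 1st, 3rd, 5th, ... of the partial from the right).
  doubled (with −9 where >9): 8 9 4 4 5 8 1 → sum 39
  kept as-is: 5 4 1 0 3 6 → sum 19
Total = 39 + 19 = 58.
Check digit = (10 − (58 mod 10)) mod 10 = 2.

2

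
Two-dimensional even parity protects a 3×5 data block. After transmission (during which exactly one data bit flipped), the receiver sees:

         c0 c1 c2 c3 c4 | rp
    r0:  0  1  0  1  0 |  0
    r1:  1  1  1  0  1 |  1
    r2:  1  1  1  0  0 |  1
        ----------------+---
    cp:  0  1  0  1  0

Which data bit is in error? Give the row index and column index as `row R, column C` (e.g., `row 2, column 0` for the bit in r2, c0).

Recompute each row's even parity and compare to rp:
  r0: data parity 0, sent rp 0 → ok
  r1: data parity 0, sent rp 1 → mismatch
  r2: data parity 1, sent rp 1 → ok
Recompute each column's even parity and compare to cp:
  c0: data parity 0, sent cp 0 → ok
  c1: data parity 1, sent cp 1 → ok
  c2: data parity 0, sent cp 0 → ok
  c3: data parity 1, sent cp 1 → ok
  c4: data parity 1, sent cp 0 → mismatch
Exactly one row (r1) and one column (c4) fail → the flipped bit is at their intersection.

row 1, column 4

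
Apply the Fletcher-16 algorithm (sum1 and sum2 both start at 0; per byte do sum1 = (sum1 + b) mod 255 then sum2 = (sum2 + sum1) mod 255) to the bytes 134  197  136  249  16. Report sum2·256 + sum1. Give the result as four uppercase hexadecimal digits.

55DE

Running sums (mod 255):
  after byte 0 (134): sum1=134, sum2=134
  after byte 1 (197): sum1=76, sum2=210
  after byte 2 (136): sum1=212, sum2=167
  after byte 3 (249): sum1=206, sum2=118
  after byte 4 (16): sum1=222, sum2=85
Checksum = sum2·256 + sum1 = 85·256 + 222 = 21982 = 0x55DE.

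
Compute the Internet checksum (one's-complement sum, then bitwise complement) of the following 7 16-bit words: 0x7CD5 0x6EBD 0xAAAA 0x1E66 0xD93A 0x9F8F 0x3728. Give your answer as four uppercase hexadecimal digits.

One's-complement addition (fold any carry out of bit 15 back into bit 0):
  0x7CD5 + 0x6EBD = 0x0EB92
  0xEB92 + 0xAAAA = 0x1963C → wrap carry → 0x963D
  0x963D + 0x1E66 = 0x0B4A3
  0xB4A3 + 0xD93A = 0x18DDD → wrap carry → 0x8DDE
  0x8DDE + 0x9F8F = 0x12D6D → wrap carry → 0x2D6E
  0x2D6E + 0x3728 = 0x06496
One's-complement sum = 0x6496.
Checksum = ~0x6496 & 0xFFFF = 0x9B69.

9B69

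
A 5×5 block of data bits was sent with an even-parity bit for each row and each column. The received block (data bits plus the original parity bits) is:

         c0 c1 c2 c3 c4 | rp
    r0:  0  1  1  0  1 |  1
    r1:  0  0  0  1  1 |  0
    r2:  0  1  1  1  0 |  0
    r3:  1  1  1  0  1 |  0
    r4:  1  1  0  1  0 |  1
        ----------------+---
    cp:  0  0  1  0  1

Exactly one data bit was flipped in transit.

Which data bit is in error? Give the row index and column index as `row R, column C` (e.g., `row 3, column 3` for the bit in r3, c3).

row 2, column 3

Recompute each row's even parity and compare to rp:
  r0: data parity 1, sent rp 1 → ok
  r1: data parity 0, sent rp 0 → ok
  r2: data parity 1, sent rp 0 → mismatch
  r3: data parity 0, sent rp 0 → ok
  r4: data parity 1, sent rp 1 → ok
Recompute each column's even parity and compare to cp:
  c0: data parity 0, sent cp 0 → ok
  c1: data parity 0, sent cp 0 → ok
  c2: data parity 1, sent cp 1 → ok
  c3: data parity 1, sent cp 0 → mismatch
  c4: data parity 1, sent cp 1 → ok
Exactly one row (r2) and one column (c3) fail → the flipped bit is at their intersection.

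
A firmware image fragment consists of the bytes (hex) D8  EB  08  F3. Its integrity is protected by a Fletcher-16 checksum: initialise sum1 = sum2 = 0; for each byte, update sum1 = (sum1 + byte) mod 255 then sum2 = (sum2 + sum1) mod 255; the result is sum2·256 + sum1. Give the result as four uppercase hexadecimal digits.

2BC0

Running sums (mod 255):
  after byte 0 (D8): sum1=216, sum2=216
  after byte 1 (EB): sum1=196, sum2=157
  after byte 2 (08): sum1=204, sum2=106
  after byte 3 (F3): sum1=192, sum2=43
Checksum = sum2·256 + sum1 = 43·256 + 192 = 11200 = 0x2BC0.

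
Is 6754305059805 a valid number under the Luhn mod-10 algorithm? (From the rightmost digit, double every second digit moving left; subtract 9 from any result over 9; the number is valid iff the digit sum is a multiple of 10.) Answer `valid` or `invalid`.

invalid

From the right, keep odd positions and double even positions (subtract 9 from any doubled value over 9):
  doubled (positions 2,4,...): 0 9 0 0 8 5 → sum 22
  kept (positions 1,3,...): 5 8 5 5 3 5 6 → sum 37
Total = 59.
59 mod 10 = 9, so the number is invalid.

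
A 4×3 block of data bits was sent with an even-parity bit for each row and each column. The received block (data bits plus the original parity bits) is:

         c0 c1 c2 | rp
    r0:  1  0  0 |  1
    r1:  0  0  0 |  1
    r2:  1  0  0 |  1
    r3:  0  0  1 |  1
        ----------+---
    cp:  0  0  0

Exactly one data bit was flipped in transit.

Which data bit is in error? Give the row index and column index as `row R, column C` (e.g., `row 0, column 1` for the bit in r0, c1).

row 1, column 2

Recompute each row's even parity and compare to rp:
  r0: data parity 1, sent rp 1 → ok
  r1: data parity 0, sent rp 1 → mismatch
  r2: data parity 1, sent rp 1 → ok
  r3: data parity 1, sent rp 1 → ok
Recompute each column's even parity and compare to cp:
  c0: data parity 0, sent cp 0 → ok
  c1: data parity 0, sent cp 0 → ok
  c2: data parity 1, sent cp 0 → mismatch
Exactly one row (r1) and one column (c2) fail → the flipped bit is at their intersection.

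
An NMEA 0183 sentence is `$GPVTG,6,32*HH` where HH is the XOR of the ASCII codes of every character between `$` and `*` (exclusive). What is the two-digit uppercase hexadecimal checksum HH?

XOR the ASCII codes of the payload characters:
  'G' = 0x47 → acc = 0x47
  'P' = 0x50 → acc = 0x17
  'V' = 0x56 → acc = 0x41
  'T' = 0x54 → acc = 0x15
  'G' = 0x47 → acc = 0x52
  ',' = 0x2C → acc = 0x7E
  '6' = 0x36 → acc = 0x48
  ',' = 0x2C → acc = 0x64
  '3' = 0x33 → acc = 0x57
  '2' = 0x32 → acc = 0x65
Checksum = 0x65.

65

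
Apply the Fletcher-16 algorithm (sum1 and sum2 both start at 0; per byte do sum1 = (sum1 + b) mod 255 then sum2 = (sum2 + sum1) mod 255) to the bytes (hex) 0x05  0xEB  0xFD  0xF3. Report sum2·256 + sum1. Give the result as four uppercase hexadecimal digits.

Running sums (mod 255):
  after byte 0 (0x05): sum1=5, sum2=5
  after byte 1 (0xEB): sum1=240, sum2=245
  after byte 2 (0xFD): sum1=238, sum2=228
  after byte 3 (0xF3): sum1=226, sum2=199
Checksum = sum2·256 + sum1 = 199·256 + 226 = 51170 = 0xC7E2.

C7E2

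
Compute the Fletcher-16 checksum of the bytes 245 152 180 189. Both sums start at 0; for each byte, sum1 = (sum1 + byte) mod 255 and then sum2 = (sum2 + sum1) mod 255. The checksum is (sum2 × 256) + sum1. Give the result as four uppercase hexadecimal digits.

Running sums (mod 255):
  after byte 0 (245): sum1=245, sum2=245
  after byte 1 (152): sum1=142, sum2=132
  after byte 2 (180): sum1=67, sum2=199
  after byte 3 (189): sum1=1, sum2=200
Checksum = sum2·256 + sum1 = 200·256 + 1 = 51201 = 0xC801.

C801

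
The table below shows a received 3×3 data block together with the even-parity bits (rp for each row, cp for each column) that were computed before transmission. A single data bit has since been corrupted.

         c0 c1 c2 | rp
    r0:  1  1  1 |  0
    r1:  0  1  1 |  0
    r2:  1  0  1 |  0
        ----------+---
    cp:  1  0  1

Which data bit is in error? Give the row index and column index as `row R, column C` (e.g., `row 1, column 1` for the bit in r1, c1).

Recompute each row's even parity and compare to rp:
  r0: data parity 1, sent rp 0 → mismatch
  r1: data parity 0, sent rp 0 → ok
  r2: data parity 0, sent rp 0 → ok
Recompute each column's even parity and compare to cp:
  c0: data parity 0, sent cp 1 → mismatch
  c1: data parity 0, sent cp 0 → ok
  c2: data parity 1, sent cp 1 → ok
Exactly one row (r0) and one column (c0) fail → the flipped bit is at their intersection.

row 0, column 0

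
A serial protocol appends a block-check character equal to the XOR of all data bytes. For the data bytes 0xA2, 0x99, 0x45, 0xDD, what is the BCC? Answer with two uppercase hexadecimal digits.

A3

XOR the bytes together:
  start with 0xA2
  0xA2 ⊕ 0x99 = 0x3B
  0x3B ⊕ 0x45 = 0x7E
  0x7E ⊕ 0xDD = 0xA3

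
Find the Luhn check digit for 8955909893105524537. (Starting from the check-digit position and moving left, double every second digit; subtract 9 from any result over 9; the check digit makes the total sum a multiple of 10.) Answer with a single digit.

5

Partial digits right→left: 7 3 5 4 2 5 5 0 1 3 9 8 9 0 9 5 5 9 8
Double every second digit counting from the check-digit position (so the 1st, 3rd, 5th, ... of the partial from the right).
  doubled (with −9 where >9): 5 1 4 1 2 9 9 9 1 7 → sum 48
  kept as-is: 3 4 5 0 3 8 0 5 9 → sum 37
Total = 48 + 37 = 85.
Check digit = (10 − (85 mod 10)) mod 10 = 5.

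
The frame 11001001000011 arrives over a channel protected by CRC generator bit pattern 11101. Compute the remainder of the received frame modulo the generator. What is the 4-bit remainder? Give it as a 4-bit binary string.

Modulo-2 division of 11001001000011 by 11101:
  pos 0: 11001 XOR 11101 = 00100
  pos 2: 10000 XOR 11101 = 01101
  pos 3: 11011 XOR 11101 = 00110
  pos 5: 11000 XOR 11101 = 00101
  pos 7: 10100 XOR 11101 = 01001
  pos 8: 10011 XOR 11101 = 01110
  pos 9: 11101 XOR 11101 = 00000
Remainder = 0000 (zero — the frame passes the CRC check).

0000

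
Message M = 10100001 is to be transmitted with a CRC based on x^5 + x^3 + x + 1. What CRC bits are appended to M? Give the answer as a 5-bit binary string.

00010

Append 5 zeros: 1010000100000. Divide by 101011 (XOR where the leading bit is 1):
  pos 0: 101000 XOR 101011 = 000011
  pos 4: 110100 XOR 101011 = 011111
  pos 5: 111110 XOR 101011 = 010101
  pos 6: 101010 XOR 101011 = 000001
Remainder (last 5 bits) = 00010. This is the CRC / FCS.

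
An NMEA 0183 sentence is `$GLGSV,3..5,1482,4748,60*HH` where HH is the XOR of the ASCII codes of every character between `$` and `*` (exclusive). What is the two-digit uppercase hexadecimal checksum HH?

49

XOR the ASCII codes of the payload characters:
  'G' = 0x47 → acc = 0x47
  'L' = 0x4C → acc = 0x0B
  'G' = 0x47 → acc = 0x4C
  'S' = 0x53 → acc = 0x1F
  'V' = 0x56 → acc = 0x49
  ',' = 0x2C → acc = 0x65
  '3' = 0x33 → acc = 0x56
  '.' = 0x2E → acc = 0x78
  '.' = 0x2E → acc = 0x56
  '5' = 0x35 → acc = 0x63
  ',' = 0x2C → acc = 0x4F
  '1' = 0x31 → acc = 0x7E
  '4' = 0x34 → acc = 0x4A
  '8' = 0x38 → acc = 0x72
  '2' = 0x32 → acc = 0x40
  ',' = 0x2C → acc = 0x6C
  '4' = 0x34 → acc = 0x58
  '7' = 0x37 → acc = 0x6F
  '4' = 0x34 → acc = 0x5B
  '8' = 0x38 → acc = 0x63
  ',' = 0x2C → acc = 0x4F
  '6' = 0x36 → acc = 0x79
  '0' = 0x30 → acc = 0x49
Checksum = 0x49.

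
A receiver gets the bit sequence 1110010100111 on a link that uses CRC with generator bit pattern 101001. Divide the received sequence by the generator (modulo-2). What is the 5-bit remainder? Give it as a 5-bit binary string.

00001

Modulo-2 division of 1110010100111 by 101001:
  pos 0: 111001 XOR 101001 = 010000
  pos 1: 100000 XOR 101001 = 001001
  pos 3: 100110 XOR 101001 = 001111
  pos 5: 111101 XOR 101001 = 010100
  pos 6: 101001 XOR 101001 = 000000
Remainder = 00001 (nonzero — an error is detected).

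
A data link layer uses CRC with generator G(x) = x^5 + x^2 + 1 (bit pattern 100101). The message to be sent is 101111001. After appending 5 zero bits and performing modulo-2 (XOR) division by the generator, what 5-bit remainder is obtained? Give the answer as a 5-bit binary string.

11000

Append 5 zeros: 10111100100000. Divide by 100101 (XOR where the leading bit is 1):
  pos 0: 101111 XOR 100101 = 001010
  pos 2: 101000 XOR 100101 = 001101
  pos 4: 110110 XOR 100101 = 010011
  pos 5: 100110 XOR 100101 = 000011
Remainder (last 5 bits) = 11000. This is the CRC / FCS.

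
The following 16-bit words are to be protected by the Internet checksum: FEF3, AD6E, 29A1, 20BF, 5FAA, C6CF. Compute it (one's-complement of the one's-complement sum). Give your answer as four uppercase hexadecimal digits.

One's-complement addition (fold any carry out of bit 15 back into bit 0):
  0xFEF3 + 0xAD6E = 0x1AC61 → wrap carry → 0xAC62
  0xAC62 + 0x29A1 = 0x0D603
  0xD603 + 0x20BF = 0x0F6C2
  0xF6C2 + 0x5FAA = 0x1566C → wrap carry → 0x566D
  0x566D + 0xC6CF = 0x11D3C → wrap carry → 0x1D3D
One's-complement sum = 0x1D3D.
Checksum = ~0x1D3D & 0xFFFF = 0xE2C2.

E2C2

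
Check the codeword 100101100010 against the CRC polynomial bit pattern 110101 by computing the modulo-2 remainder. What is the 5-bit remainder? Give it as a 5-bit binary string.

Modulo-2 division of 100101100010 by 110101:
  pos 0: 100101 XOR 110101 = 010000
  pos 1: 100001 XOR 110101 = 010100
  pos 2: 101000 XOR 110101 = 011101
  pos 3: 111010 XOR 110101 = 001111
  pos 5: 111101 XOR 110101 = 001000
Remainder = 10000 (nonzero — an error is detected).

10000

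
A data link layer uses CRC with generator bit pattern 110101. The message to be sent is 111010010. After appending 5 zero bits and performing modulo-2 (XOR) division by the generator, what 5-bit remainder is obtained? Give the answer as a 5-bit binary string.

Append 5 zeros: 11101001000000. Divide by 110101 (XOR where the leading bit is 1):
  pos 0: 111010 XOR 110101 = 001111
  pos 2: 111101 XOR 110101 = 001000
  pos 4: 100000 XOR 110101 = 010101
  pos 5: 101010 XOR 110101 = 011111
  pos 6: 111110 XOR 110101 = 001011
  pos 8: 101100 XOR 110101 = 011001
Remainder (last 5 bits) = 11001. This is the CRC / FCS.

11001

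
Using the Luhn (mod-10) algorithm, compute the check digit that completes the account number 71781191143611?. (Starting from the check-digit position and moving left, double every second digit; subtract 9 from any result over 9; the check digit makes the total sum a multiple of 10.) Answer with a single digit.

Partial digits right→left: 1 1 6 3 4 1 1 9 1 1 8 7 1 7
Double every second digit counting from the check-digit position (so the 1st, 3rd, 5th, ... of the partial from the right).
  doubled (with −9 where >9): 2 3 8 2 2 7 2 → sum 26
  kept as-is: 1 3 1 9 1 7 7 → sum 29
Total = 26 + 29 = 55.
Check digit = (10 − (55 mod 10)) mod 10 = 5.

5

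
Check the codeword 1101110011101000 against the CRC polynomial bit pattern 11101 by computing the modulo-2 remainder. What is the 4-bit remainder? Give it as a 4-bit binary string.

Modulo-2 division of 1101110011101000 by 11101:
  pos 0: 11011 XOR 11101 = 00110
  pos 2: 11010 XOR 11101 = 00111
  pos 4: 11101 XOR 11101 = 00000
  pos 9: 11010 XOR 11101 = 00111
  pos 11: 11100 XOR 11101 = 00001
Remainder = 0001 (nonzero — an error is detected).

0001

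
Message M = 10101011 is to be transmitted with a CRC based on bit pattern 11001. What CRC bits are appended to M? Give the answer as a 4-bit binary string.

Append 4 zeros: 101010110000. Divide by 11001 (XOR where the leading bit is 1):
  pos 0: 10101 XOR 11001 = 01100
  pos 1: 11000 XOR 11001 = 00001
  pos 5: 11100 XOR 11001 = 00101
  pos 7: 10100 XOR 11001 = 01101
Remainder (last 4 bits) = 1101. This is the CRC / FCS.

1101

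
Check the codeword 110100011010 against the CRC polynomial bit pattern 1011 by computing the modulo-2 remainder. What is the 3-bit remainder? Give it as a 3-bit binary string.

000

Modulo-2 division of 110100011010 by 1011:
  pos 0: 1101 XOR 1011 = 0110
  pos 1: 1100 XOR 1011 = 0111
  pos 2: 1110 XOR 1011 = 0101
  pos 3: 1010 XOR 1011 = 0001
  pos 6: 1110 XOR 1011 = 0101
  pos 7: 1011 XOR 1011 = 0000
Remainder = 000 (zero — the frame passes the CRC check).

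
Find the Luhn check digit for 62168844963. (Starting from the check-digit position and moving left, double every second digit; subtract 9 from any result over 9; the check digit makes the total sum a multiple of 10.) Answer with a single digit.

Partial digits right→left: 3 6 9 4 4 8 8 6 1 2 6
Double every second digit counting from the check-digit position (so the 1st, 3rd, 5th, ... of the partial from the right).
  doubled (with −9 where >9): 6 9 8 7 2 3 → sum 35
  kept as-is: 6 4 8 6 2 → sum 26
Total = 35 + 26 = 61.
Check digit = (10 − (61 mod 10)) mod 10 = 9.

9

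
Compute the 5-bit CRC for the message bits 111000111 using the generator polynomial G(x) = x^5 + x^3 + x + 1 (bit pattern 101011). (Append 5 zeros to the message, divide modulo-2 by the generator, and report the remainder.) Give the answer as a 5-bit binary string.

Append 5 zeros: 11100011100000. Divide by 101011 (XOR where the leading bit is 1):
  pos 0: 111000 XOR 101011 = 010011
  pos 1: 100111 XOR 101011 = 001100
  pos 3: 110011 XOR 101011 = 011000
  pos 4: 110000 XOR 101011 = 011011
  pos 5: 110110 XOR 101011 = 011101
  pos 6: 111010 XOR 101011 = 010001
  pos 7: 100010 XOR 101011 = 001001
Remainder (last 5 bits) = 10010. This is the CRC / FCS.

10010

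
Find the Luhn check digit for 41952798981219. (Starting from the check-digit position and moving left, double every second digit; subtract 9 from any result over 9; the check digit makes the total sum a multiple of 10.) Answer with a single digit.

Partial digits right→left: 9 1 2 1 8 9 8 9 7 2 5 9 1 4
Double every second digit counting from the check-digit position (so the 1st, 3rd, 5th, ... of the partial from the right).
  doubled (with −9 where >9): 9 4 7 7 5 1 2 → sum 35
  kept as-is: 1 1 9 9 2 9 4 → sum 35
Total = 35 + 35 = 70.
Check digit = (10 − (70 mod 10)) mod 10 = 0.

0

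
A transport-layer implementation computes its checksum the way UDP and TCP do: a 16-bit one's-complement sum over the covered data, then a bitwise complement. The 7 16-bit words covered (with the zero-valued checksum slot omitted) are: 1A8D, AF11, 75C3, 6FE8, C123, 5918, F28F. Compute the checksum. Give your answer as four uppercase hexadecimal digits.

One's-complement addition (fold any carry out of bit 15 back into bit 0):
  0x1A8D + 0xAF11 = 0x0C99E
  0xC99E + 0x75C3 = 0x13F61 → wrap carry → 0x3F62
  0x3F62 + 0x6FE8 = 0x0AF4A
  0xAF4A + 0xC123 = 0x1706D → wrap carry → 0x706E
  0x706E + 0x5918 = 0x0C986
  0xC986 + 0xF28F = 0x1BC15 → wrap carry → 0xBC16
One's-complement sum = 0xBC16.
Checksum = ~0xBC16 & 0xFFFF = 0x43E9.

43E9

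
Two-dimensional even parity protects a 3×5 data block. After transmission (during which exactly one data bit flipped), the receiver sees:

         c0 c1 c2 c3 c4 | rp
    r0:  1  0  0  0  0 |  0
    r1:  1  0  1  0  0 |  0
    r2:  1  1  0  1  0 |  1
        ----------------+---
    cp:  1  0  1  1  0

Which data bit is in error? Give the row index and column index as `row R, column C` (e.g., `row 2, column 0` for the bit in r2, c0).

row 0, column 1

Recompute each row's even parity and compare to rp:
  r0: data parity 1, sent rp 0 → mismatch
  r1: data parity 0, sent rp 0 → ok
  r2: data parity 1, sent rp 1 → ok
Recompute each column's even parity and compare to cp:
  c0: data parity 1, sent cp 1 → ok
  c1: data parity 1, sent cp 0 → mismatch
  c2: data parity 1, sent cp 1 → ok
  c3: data parity 1, sent cp 1 → ok
  c4: data parity 0, sent cp 0 → ok
Exactly one row (r0) and one column (c1) fail → the flipped bit is at their intersection.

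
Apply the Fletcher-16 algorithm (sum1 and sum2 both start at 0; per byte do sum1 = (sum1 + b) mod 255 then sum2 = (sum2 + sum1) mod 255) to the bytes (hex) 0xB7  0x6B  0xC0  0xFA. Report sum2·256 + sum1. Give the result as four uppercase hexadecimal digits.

Running sums (mod 255):
  after byte 0 (0xB7): sum1=183, sum2=183
  after byte 1 (0x6B): sum1=35, sum2=218
  after byte 2 (0xC0): sum1=227, sum2=190
  after byte 3 (0xFA): sum1=222, sum2=157
Checksum = sum2·256 + sum1 = 157·256 + 222 = 40414 = 0x9DDE.

9DDE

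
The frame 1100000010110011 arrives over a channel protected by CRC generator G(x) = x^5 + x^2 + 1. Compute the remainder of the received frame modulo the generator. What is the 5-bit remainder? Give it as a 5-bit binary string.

00000

Modulo-2 division of 1100000010110011 by 100101:
  pos 0: 110000 XOR 100101 = 010101
  pos 1: 101010 XOR 100101 = 001111
  pos 3: 111101 XOR 100101 = 011000
  pos 4: 110000 XOR 100101 = 010101
  pos 5: 101011 XOR 100101 = 001110
  pos 7: 111010 XOR 100101 = 011111
  pos 8: 111110 XOR 100101 = 011011
  pos 9: 110111 XOR 100101 = 010010
  pos 10: 100101 XOR 100101 = 000000
Remainder = 00000 (zero — the frame passes the CRC check).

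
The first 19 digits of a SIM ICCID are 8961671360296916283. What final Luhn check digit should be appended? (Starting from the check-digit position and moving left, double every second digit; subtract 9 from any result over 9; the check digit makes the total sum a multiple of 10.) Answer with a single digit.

Partial digits right→left: 3 8 2 6 1 9 6 9 2 0 6 3 1 7 6 1 6 9 8
Double every second digit counting from the check-digit position (so the 1st, 3rd, 5th, ... of the partial from the right).
  doubled (with −9 where >9): 6 4 2 3 4 3 2 3 3 7 → sum 37
  kept as-is: 8 6 9 9 0 3 7 1 9 → sum 52
Total = 37 + 52 = 89.
Check digit = (10 − (89 mod 10)) mod 10 = 1.

1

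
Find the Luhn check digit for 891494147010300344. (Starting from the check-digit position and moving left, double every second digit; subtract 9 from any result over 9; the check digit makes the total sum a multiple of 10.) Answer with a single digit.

9

Partial digits right→left: 4 4 3 0 0 3 0 1 0 7 4 1 4 9 4 1 9 8
Double every second digit counting from the check-digit position (so the 1st, 3rd, 5th, ... of the partial from the right).
  doubled (with −9 where >9): 8 6 0 0 0 8 8 8 9 → sum 47
  kept as-is: 4 0 3 1 7 1 9 1 8 → sum 34
Total = 47 + 34 = 81.
Check digit = (10 − (81 mod 10)) mod 10 = 9.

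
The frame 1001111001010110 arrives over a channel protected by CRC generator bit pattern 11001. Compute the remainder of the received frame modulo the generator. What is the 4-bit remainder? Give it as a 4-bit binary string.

Modulo-2 division of 1001111001010110 by 11001:
  pos 0: 10011 XOR 11001 = 01010
  pos 1: 10101 XOR 11001 = 01100
  pos 2: 11001 XOR 11001 = 00000
  pos 9: 10101 XOR 11001 = 01100
  pos 10: 11001 XOR 11001 = 00000
Remainder = 0000 (zero — the frame passes the CRC check).

0000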